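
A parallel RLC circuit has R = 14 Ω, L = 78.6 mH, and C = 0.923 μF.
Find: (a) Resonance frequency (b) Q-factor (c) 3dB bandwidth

Step 1 — Resonance: ω₀ = 1/√(LC) = 1/√(0.0786·9.23e-07) = 3713 rad/s.
Step 2 — f₀ = ω₀/(2π) = 590.9 Hz.
Step 3 — Parallel Q: Q = R/(ω₀L) = 14/(3713·0.0786) = 0.04798.
Step 4 — Bandwidth: Δω = ω₀/Q = 7.739e+04 rad/s; BW = Δω/(2π) = 1.232e+04 Hz.

(a) f₀ = 590.9 Hz  (b) Q = 0.04798  (c) BW = 1.232e+04 Hz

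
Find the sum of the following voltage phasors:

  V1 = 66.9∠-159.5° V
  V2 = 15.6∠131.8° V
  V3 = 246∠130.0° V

Step 1 — Convert each phasor to rectangular form:
  V1 = 66.9·(cos(-159.5°) + j·sin(-159.5°)) = -62.66 - j23.43 V
  V2 = 15.6·(cos(131.8°) + j·sin(131.8°)) = -10.4 + j11.63 V
  V3 = 246·(cos(130.0°) + j·sin(130.0°)) = -158.1 + j188.4 V
Step 2 — Sum components: V_total = -231.2 + j176.6 V.
Step 3 — Convert to polar: |V_total| = 290.9 V, ∠V_total = 142.6°.

V_total = 290.9∠142.6° V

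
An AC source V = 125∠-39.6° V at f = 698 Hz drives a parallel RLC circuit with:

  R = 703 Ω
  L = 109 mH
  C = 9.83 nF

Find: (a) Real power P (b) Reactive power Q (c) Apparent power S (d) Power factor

Step 1 — Angular frequency: ω = 2π·f = 2π·698 = 4386 rad/s.
Step 2 — Component impedances:
  R: Z = R = 703 Ω
  L: Z = jωL = j·4386·0.109 = 0 + j478 Ω
  C: Z = 1/(jωC) = -j/(ω·C) = 0 - j2.32e+04 Ω
Step 3 — Parallel combination: 1/Z_total = 1/R + 1/L + 1/C; Z_total = 228.7 + j329.3 Ω = 400.9∠55.2° Ω.
Step 4 — Source phasor: V = 125∠-39.6° V = 96.31 - j79.68 V.
Step 5 — Current: I = V / Z = -0.02624 - j0.3107 A = 0.3118∠-94.8° A.
Step 6 — Complex power: S = V·I* = 22.23 + j32.01 VA.
Step 7 — Real power: P = Re(S) = 22.23 W.
Step 8 — Reactive power: Q = Im(S) = 32.01 VAR.
Step 9 — Apparent power: |S| = 38.97 VA.
Step 10 — Power factor: PF = P/|S| = 0.5703 (lagging).

(a) P = 22.23 W  (b) Q = 32.01 VAR  (c) S = 38.97 VA  (d) PF = 0.5703 (lagging)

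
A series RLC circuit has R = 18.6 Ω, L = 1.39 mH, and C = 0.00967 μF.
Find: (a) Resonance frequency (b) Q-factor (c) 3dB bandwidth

Step 1 — Resonance: ω₀ = 1/√(LC) = 1/√(0.00139·9.67e-09) = 2.728e+05 rad/s.
Step 2 — f₀ = ω₀/(2π) = 4.341e+04 Hz.
Step 3 — Series Q: Q = ω₀L/R = 2.728e+05·0.00139/18.6 = 20.38.
Step 4 — Bandwidth: Δω = ω₀/Q = 1.338e+04 rad/s; BW = Δω/(2π) = 2130 Hz.

(a) f₀ = 4.341e+04 Hz  (b) Q = 20.38  (c) BW = 2130 Hz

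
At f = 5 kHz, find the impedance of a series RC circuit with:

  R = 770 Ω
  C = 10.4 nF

Step 1 — Angular frequency: ω = 2π·f = 2π·5000 = 3.142e+04 rad/s.
Step 2 — Component impedances:
  R: Z = R = 770 Ω
  C: Z = 1/(jωC) = -j/(ω·C) = 0 - j3061 Ω
Step 3 — Series combination: Z_total = R + C = 770 - j3061 Ω = 3156∠-75.9° Ω.

Z = 770 - j3061 Ω = 3156∠-75.9° Ω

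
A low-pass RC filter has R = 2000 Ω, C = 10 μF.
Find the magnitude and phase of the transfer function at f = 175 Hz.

Step 1 — Angular frequency: ω = 2π·175 = 1100 rad/s.
Step 2 — Transfer function: H(jω) = 1/(1 + jωRC).
Step 3 — Denominator: 1 + jωRC = 1 + j·1100·2000·1e-05 = 1 + j21.99.
Step 4 — H = 0.002064 - j0.04538.
Step 5 — Magnitude: |H| = 0.04543 (-26.9 dB); phase: φ = -87.4°.

|H| = 0.04543 (-26.9 dB), φ = -87.4°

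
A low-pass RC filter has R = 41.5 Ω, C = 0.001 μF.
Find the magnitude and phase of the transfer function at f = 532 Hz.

Step 1 — Angular frequency: ω = 2π·532 = 3343 rad/s.
Step 2 — Transfer function: H(jω) = 1/(1 + jωRC).
Step 3 — Denominator: 1 + jωRC = 1 + j·3343·41.5·1e-09 = 1 + j0.0001387.
Step 4 — H = 1 - j0.0001387.
Step 5 — Magnitude: |H| = 1 (-0.0 dB); phase: φ = -0.0°.

|H| = 1 (-0.0 dB), φ = -0.0°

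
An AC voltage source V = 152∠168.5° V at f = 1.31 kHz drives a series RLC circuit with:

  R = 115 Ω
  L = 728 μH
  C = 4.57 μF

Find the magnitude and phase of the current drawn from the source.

Step 1 — Angular frequency: ω = 2π·f = 2π·1310 = 8231 rad/s.
Step 2 — Component impedances:
  R: Z = R = 115 Ω
  L: Z = jωL = j·8231·0.000728 = 0 + j5.992 Ω
  C: Z = 1/(jωC) = -j/(ω·C) = 0 - j26.58 Ω
Step 3 — Series combination: Z_total = R + L + C = 115 - j20.59 Ω = 116.8∠-10.2° Ω.
Step 4 — Source phasor: V = 152∠168.5° V = -148.9 + j30.3 V.
Step 5 — Ohm's law: I = V / Z_total = (-148.9 + j30.3) / (115 - j20.59) = -1.301 + j0.0306 A.
Step 6 — Convert to polar: |I| = 1.301 A, ∠I = 178.7°.

I = 1.301∠178.7° A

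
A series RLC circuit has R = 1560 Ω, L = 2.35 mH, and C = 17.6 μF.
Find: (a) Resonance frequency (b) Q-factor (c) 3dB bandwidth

Step 1 — Resonance: ω₀ = 1/√(LC) = 1/√(0.00235·1.76e-05) = 4917 rad/s.
Step 2 — f₀ = ω₀/(2π) = 782.6 Hz.
Step 3 — Series Q: Q = ω₀L/R = 4917·0.00235/1560 = 0.007407.
Step 4 — Bandwidth: Δω = ω₀/Q = 6.638e+05 rad/s; BW = Δω/(2π) = 1.057e+05 Hz.

(a) f₀ = 782.6 Hz  (b) Q = 0.007407  (c) BW = 1.057e+05 Hz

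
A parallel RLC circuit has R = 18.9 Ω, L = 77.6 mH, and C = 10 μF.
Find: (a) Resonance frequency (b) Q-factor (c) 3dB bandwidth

Step 1 — Resonance: ω₀ = 1/√(LC) = 1/√(0.0776·1e-05) = 1135 rad/s.
Step 2 — f₀ = ω₀/(2π) = 180.7 Hz.
Step 3 — Parallel Q: Q = R/(ω₀L) = 18.9/(1135·0.0776) = 0.2146.
Step 4 — Bandwidth: Δω = ω₀/Q = 5291 rad/s; BW = Δω/(2π) = 842.1 Hz.

(a) f₀ = 180.7 Hz  (b) Q = 0.2146  (c) BW = 842.1 Hz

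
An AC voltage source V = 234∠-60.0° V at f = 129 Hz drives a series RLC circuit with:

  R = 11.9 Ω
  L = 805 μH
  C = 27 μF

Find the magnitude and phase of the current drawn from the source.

Step 1 — Angular frequency: ω = 2π·f = 2π·129 = 810.5 rad/s.
Step 2 — Component impedances:
  R: Z = R = 11.9 Ω
  L: Z = jωL = j·810.5·0.000805 = 0 + j0.6525 Ω
  C: Z = 1/(jωC) = -j/(ω·C) = 0 - j45.69 Ω
Step 3 — Series combination: Z_total = R + L + C = 11.9 - j45.04 Ω = 46.59∠-75.2° Ω.
Step 4 — Source phasor: V = 234∠-60.0° V = 117 - j202.6 V.
Step 5 — Ohm's law: I = V / Z_total = (117 - j202.6) / (11.9 - j45.04) = 4.847 + j1.317 A.
Step 6 — Convert to polar: |I| = 5.023 A, ∠I = 15.2°.

I = 5.023∠15.2° A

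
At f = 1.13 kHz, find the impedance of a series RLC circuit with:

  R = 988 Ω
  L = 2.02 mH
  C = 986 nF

Step 1 — Angular frequency: ω = 2π·f = 2π·1130 = 7100 rad/s.
Step 2 — Component impedances:
  R: Z = R = 988 Ω
  L: Z = jωL = j·7100·0.00202 = 0 + j14.34 Ω
  C: Z = 1/(jωC) = -j/(ω·C) = 0 - j142.8 Ω
Step 3 — Series combination: Z_total = R + L + C = 988 - j128.5 Ω = 996.3∠-7.4° Ω.

Z = 988 - j128.5 Ω = 996.3∠-7.4° Ω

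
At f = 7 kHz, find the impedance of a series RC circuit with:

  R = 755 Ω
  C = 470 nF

Step 1 — Angular frequency: ω = 2π·f = 2π·7000 = 4.398e+04 rad/s.
Step 2 — Component impedances:
  R: Z = R = 755 Ω
  C: Z = 1/(jωC) = -j/(ω·C) = 0 - j48.38 Ω
Step 3 — Series combination: Z_total = R + C = 755 - j48.38 Ω = 756.5∠-3.7° Ω.

Z = 755 - j48.38 Ω = 756.5∠-3.7° Ω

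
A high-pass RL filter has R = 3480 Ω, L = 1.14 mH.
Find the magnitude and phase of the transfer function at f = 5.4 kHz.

Step 1 — Angular frequency: ω = 2π·5400 = 3.393e+04 rad/s.
Step 2 — Transfer function: H(jω) = jωL/(R + jωL).
Step 3 — Numerator jωL = j·38.68; denominator R + jωL = 3480 + j38.68.
Step 4 — H = 0.0001235 + j0.01111.
Step 5 — Magnitude: |H| = 0.01111 (-39.1 dB); phase: φ = 89.4°.

|H| = 0.01111 (-39.1 dB), φ = 89.4°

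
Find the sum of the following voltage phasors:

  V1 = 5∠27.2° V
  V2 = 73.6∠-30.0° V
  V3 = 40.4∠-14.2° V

Step 1 — Convert each phasor to rectangular form:
  V1 = 5·(cos(27.2°) + j·sin(27.2°)) = 4.447 + j2.285 V
  V2 = 73.6·(cos(-30.0°) + j·sin(-30.0°)) = 63.74 - j36.8 V
  V3 = 40.4·(cos(-14.2°) + j·sin(-14.2°)) = 39.17 - j9.91 V
Step 2 — Sum components: V_total = 107.4 - j44.42 V.
Step 3 — Convert to polar: |V_total| = 116.2 V, ∠V_total = -22.5°.

V_total = 116.2∠-22.5° V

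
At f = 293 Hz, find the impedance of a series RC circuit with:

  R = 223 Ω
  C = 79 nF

Step 1 — Angular frequency: ω = 2π·f = 2π·293 = 1841 rad/s.
Step 2 — Component impedances:
  R: Z = R = 223 Ω
  C: Z = 1/(jωC) = -j/(ω·C) = 0 - j6876 Ω
Step 3 — Series combination: Z_total = R + C = 223 - j6876 Ω = 6879∠-88.1° Ω.

Z = 223 - j6876 Ω = 6879∠-88.1° Ω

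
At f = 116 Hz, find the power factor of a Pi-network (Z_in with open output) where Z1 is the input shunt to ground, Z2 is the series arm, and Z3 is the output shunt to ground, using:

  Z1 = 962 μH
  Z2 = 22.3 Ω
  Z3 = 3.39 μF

Step 1 — Angular frequency: ω = 2π·f = 2π·116 = 728.8 rad/s.
Step 2 — Component impedances:
  Z1: Z = jωL = j·728.8·0.000962 = 0 + j0.7012 Ω
  Z2: Z = R = 22.3 Ω
  Z3: Z = 1/(jωC) = -j/(ω·C) = 0 - j404.7 Ω
Step 3 — With open output, the series arm Z2 and the output shunt Z3 appear in series to ground: Z2 + Z3 = 22.3 - j404.7 Ω.
Step 4 — Parallel with input shunt Z1: Z_in = Z1 || (Z2 + Z3) = 6.696e-05 + j0.7024 Ω = 0.7024∠90.0° Ω.
Step 5 — Power factor: PF = cos(φ) = Re(Z)/|Z| = 6.696e-05/0.7024 = 9.533e-05.
Step 6 — Type: Im(Z) = 0.7024 ⇒ lagging (phase φ = 90.0°).

PF = 9.533e-05 (lagging, φ = 90.0°)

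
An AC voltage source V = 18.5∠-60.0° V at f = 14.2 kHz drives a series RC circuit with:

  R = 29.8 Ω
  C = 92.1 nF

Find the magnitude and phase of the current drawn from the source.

Step 1 — Angular frequency: ω = 2π·f = 2π·1.42e+04 = 8.922e+04 rad/s.
Step 2 — Component impedances:
  R: Z = R = 29.8 Ω
  C: Z = 1/(jωC) = -j/(ω·C) = 0 - j121.7 Ω
Step 3 — Series combination: Z_total = R + C = 29.8 - j121.7 Ω = 125.3∠-76.2° Ω.
Step 4 — Source phasor: V = 18.5∠-60.0° V = 9.25 - j16.02 V.
Step 5 — Ohm's law: I = V / Z_total = (9.25 - j16.02) / (29.8 - j121.7) = 0.1418 + j0.0413 A.
Step 6 — Convert to polar: |I| = 0.1477 A, ∠I = 16.2°.

I = 0.1477∠16.2° A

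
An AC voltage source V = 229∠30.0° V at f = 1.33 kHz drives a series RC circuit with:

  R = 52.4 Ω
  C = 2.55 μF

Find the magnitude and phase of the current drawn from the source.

Step 1 — Angular frequency: ω = 2π·f = 2π·1330 = 8357 rad/s.
Step 2 — Component impedances:
  R: Z = R = 52.4 Ω
  C: Z = 1/(jωC) = -j/(ω·C) = 0 - j46.93 Ω
Step 3 — Series combination: Z_total = R + C = 52.4 - j46.93 Ω = 70.34∠-41.8° Ω.
Step 4 — Source phasor: V = 229∠30.0° V = 198.3 + j114.5 V.
Step 5 — Ohm's law: I = V / Z_total = (198.3 + j114.5) / (52.4 - j46.93) = 1.014 + j3.093 A.
Step 6 — Convert to polar: |I| = 3.256 A, ∠I = 71.8°.

I = 3.256∠71.8° A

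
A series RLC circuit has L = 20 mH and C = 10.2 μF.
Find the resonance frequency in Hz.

Step 1 — Resonance condition Im(Z)=0 gives ω₀ = 1/√(LC).
Step 2 — ω₀ = 1/√(0.02·1.02e-05) = 2214 rad/s.
Step 3 — f₀ = ω₀/(2π) = 352.4 Hz.

f₀ = 352.4 Hz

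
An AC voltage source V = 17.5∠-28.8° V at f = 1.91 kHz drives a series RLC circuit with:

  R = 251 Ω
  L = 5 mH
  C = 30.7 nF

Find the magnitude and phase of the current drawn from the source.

Step 1 — Angular frequency: ω = 2π·f = 2π·1910 = 1.2e+04 rad/s.
Step 2 — Component impedances:
  R: Z = R = 251 Ω
  L: Z = jωL = j·1.2e+04·0.005 = 0 + j60 Ω
  C: Z = 1/(jωC) = -j/(ω·C) = 0 - j2714 Ω
Step 3 — Series combination: Z_total = R + L + C = 251 - j2654 Ω = 2666∠-84.6° Ω.
Step 4 — Source phasor: V = 17.5∠-28.8° V = 15.34 - j8.431 V.
Step 5 — Ohm's law: I = V / Z_total = (15.34 - j8.431) / (251 - j2654) = 0.00369 + j0.005429 A.
Step 6 — Convert to polar: |I| = 0.006564 A, ∠I = 55.8°.

I = 0.006564∠55.8° A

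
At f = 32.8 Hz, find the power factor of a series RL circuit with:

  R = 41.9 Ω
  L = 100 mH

Step 1 — Angular frequency: ω = 2π·f = 2π·32.8 = 206.1 rad/s.
Step 2 — Component impedances:
  R: Z = R = 41.9 Ω
  L: Z = jωL = j·206.1·0.1 = 0 + j20.61 Ω
Step 3 — Series combination: Z_total = R + L = 41.9 + j20.61 Ω = 46.69∠26.2° Ω.
Step 4 — Power factor: PF = cos(φ) = Re(Z)/|Z| = 41.9/46.694 = 0.8973.
Step 5 — Type: Im(Z) = 20.61 ⇒ lagging (phase φ = 26.2°).

PF = 0.8973 (lagging, φ = 26.2°)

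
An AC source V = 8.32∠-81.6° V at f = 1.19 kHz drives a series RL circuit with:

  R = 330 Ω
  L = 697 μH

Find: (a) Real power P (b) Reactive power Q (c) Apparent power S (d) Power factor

Step 1 — Angular frequency: ω = 2π·f = 2π·1190 = 7477 rad/s.
Step 2 — Component impedances:
  R: Z = R = 330 Ω
  L: Z = jωL = j·7477·0.000697 = 0 + j5.211 Ω
Step 3 — Series combination: Z_total = R + L = 330 + j5.211 Ω = 330∠0.9° Ω.
Step 4 — Source phasor: V = 8.32∠-81.6° V = 1.215 - j8.231 V.
Step 5 — Current: I = V / Z = 0.003288 - j0.02499 A = 0.02521∠-82.5° A.
Step 6 — Complex power: S = V·I* = 0.2097 + j0.003312 VA.
Step 7 — Real power: P = Re(S) = 0.2097 W.
Step 8 — Reactive power: Q = Im(S) = 0.003312 VAR.
Step 9 — Apparent power: |S| = 0.2097 VA.
Step 10 — Power factor: PF = P/|S| = 0.9999 (lagging).

(a) P = 0.2097 W  (b) Q = 0.003312 VAR  (c) S = 0.2097 VA  (d) PF = 0.9999 (lagging)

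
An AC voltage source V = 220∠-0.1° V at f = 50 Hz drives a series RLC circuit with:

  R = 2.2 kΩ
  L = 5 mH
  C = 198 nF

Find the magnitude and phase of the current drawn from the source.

Step 1 — Angular frequency: ω = 2π·f = 2π·50 = 314.2 rad/s.
Step 2 — Component impedances:
  R: Z = R = 2200 Ω
  L: Z = jωL = j·314.2·0.005 = 0 + j1.571 Ω
  C: Z = 1/(jωC) = -j/(ω·C) = 0 - j1.608e+04 Ω
Step 3 — Series combination: Z_total = R + L + C = 2200 - j1.607e+04 Ω = 1.622e+04∠-82.2° Ω.
Step 4 — Source phasor: V = 220∠-0.1° V = 220 - j0.384 V.
Step 5 — Ohm's law: I = V / Z_total = (220 - j0.384) / (2200 - j1.607e+04) = 0.001862 + j0.01343 A.
Step 6 — Convert to polar: |I| = 0.01356 A, ∠I = 82.1°.

I = 0.01356∠82.1° A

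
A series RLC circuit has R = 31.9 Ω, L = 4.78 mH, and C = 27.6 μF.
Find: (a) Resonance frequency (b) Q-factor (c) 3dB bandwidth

Step 1 — Resonance condition Im(Z)=0 gives ω₀ = 1/√(LC).
Step 2 — ω₀ = 1/√(0.00478·2.76e-05) = 2753 rad/s.
Step 3 — f₀ = ω₀/(2π) = 438.2 Hz.
Step 4 — Series Q: Q = ω₀L/R = 2753·0.00478/31.9 = 0.4125.
Step 5 — 3dB bandwidth: Δω = ω₀/Q = 6674 rad/s; BW = Δω/(2π) = 1062 Hz.

(a) f₀ = 438.2 Hz  (b) Q = 0.4125  (c) BW = 1062 Hz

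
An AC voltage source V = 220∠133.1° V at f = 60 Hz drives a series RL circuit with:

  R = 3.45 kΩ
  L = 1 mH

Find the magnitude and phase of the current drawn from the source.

Step 1 — Angular frequency: ω = 2π·f = 2π·60 = 377 rad/s.
Step 2 — Component impedances:
  R: Z = R = 3450 Ω
  L: Z = jωL = j·377·0.001 = 0 + j0.377 Ω
Step 3 — Series combination: Z_total = R + L = 3450 + j0.377 Ω = 3450∠0.0° Ω.
Step 4 — Source phasor: V = 220∠133.1° V = -150.3 + j160.6 V.
Step 5 — Ohm's law: I = V / Z_total = (-150.3 + j160.6) / (3450 + j0.377) = -0.04357 + j0.04657 A.
Step 6 — Convert to polar: |I| = 0.06377 A, ∠I = 133.1°.

I = 0.06377∠133.1° A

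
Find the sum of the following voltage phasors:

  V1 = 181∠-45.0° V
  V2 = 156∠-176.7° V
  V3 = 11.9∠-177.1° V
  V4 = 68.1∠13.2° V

Step 1 — Convert each phasor to rectangular form:
  V1 = 181·(cos(-45.0°) + j·sin(-45.0°)) = 128 - j128 V
  V2 = 156·(cos(-176.7°) + j·sin(-176.7°)) = -155.7 - j8.98 V
  V3 = 11.9·(cos(-177.1°) + j·sin(-177.1°)) = -11.88 - j0.6021 V
  V4 = 68.1·(cos(13.2°) + j·sin(13.2°)) = 66.3 + j15.55 V
Step 2 — Sum components: V_total = 26.66 - j122 V.
Step 3 — Convert to polar: |V_total| = 124.9 V, ∠V_total = -77.7°.

V_total = 124.9∠-77.7° V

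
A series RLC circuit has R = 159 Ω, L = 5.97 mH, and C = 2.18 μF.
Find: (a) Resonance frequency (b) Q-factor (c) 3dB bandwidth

Step 1 — Resonance: ω₀ = 1/√(LC) = 1/√(0.00597·2.18e-06) = 8766 rad/s.
Step 2 — f₀ = ω₀/(2π) = 1395 Hz.
Step 3 — Series Q: Q = ω₀L/R = 8766·0.00597/159 = 0.3291.
Step 4 — Bandwidth: Δω = ω₀/Q = 2.663e+04 rad/s; BW = Δω/(2π) = 4239 Hz.

(a) f₀ = 1395 Hz  (b) Q = 0.3291  (c) BW = 4239 Hz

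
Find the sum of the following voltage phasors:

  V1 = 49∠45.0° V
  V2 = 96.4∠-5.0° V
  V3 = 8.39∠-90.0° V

Step 1 — Convert each phasor to rectangular form:
  V1 = 49·(cos(45.0°) + j·sin(45.0°)) = 34.65 + j34.65 V
  V2 = 96.4·(cos(-5.0°) + j·sin(-5.0°)) = 96.03 - j8.402 V
  V3 = 8.39·(cos(-90.0°) + j·sin(-90.0°)) = 0 - j8.39 V
Step 2 — Sum components: V_total = 130.7 + j17.86 V.
Step 3 — Convert to polar: |V_total| = 131.9 V, ∠V_total = 7.8°.

V_total = 131.9∠7.8° V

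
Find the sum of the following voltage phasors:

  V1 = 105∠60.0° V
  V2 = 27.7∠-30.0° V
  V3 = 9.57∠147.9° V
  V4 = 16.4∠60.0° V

Step 1 — Convert each phasor to rectangular form:
  V1 = 105·(cos(60.0°) + j·sin(60.0°)) = 52.5 + j90.93 V
  V2 = 27.7·(cos(-30.0°) + j·sin(-30.0°)) = 23.99 - j13.85 V
  V3 = 9.57·(cos(147.9°) + j·sin(147.9°)) = -8.107 + j5.085 V
  V4 = 16.4·(cos(60.0°) + j·sin(60.0°)) = 8.2 + j14.2 V
Step 2 — Sum components: V_total = 76.58 + j96.37 V.
Step 3 — Convert to polar: |V_total| = 123.1 V, ∠V_total = 51.5°.

V_total = 123.1∠51.5° V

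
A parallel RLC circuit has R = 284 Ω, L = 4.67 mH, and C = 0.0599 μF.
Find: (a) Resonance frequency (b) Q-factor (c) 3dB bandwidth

Step 1 — Resonance: ω₀ = 1/√(LC) = 1/√(0.00467·5.99e-08) = 5.979e+04 rad/s.
Step 2 — f₀ = ω₀/(2π) = 9516 Hz.
Step 3 — Parallel Q: Q = R/(ω₀L) = 284/(5.979e+04·0.00467) = 1.017.
Step 4 — Bandwidth: Δω = ω₀/Q = 5.878e+04 rad/s; BW = Δω/(2π) = 9356 Hz.

(a) f₀ = 9516 Hz  (b) Q = 1.017  (c) BW = 9356 Hz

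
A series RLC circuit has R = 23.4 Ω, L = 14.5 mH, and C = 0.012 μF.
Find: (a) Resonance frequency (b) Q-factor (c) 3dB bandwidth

Step 1 — Resonance condition Im(Z)=0 gives ω₀ = 1/√(LC).
Step 2 — ω₀ = 1/√(0.0145·1.2e-08) = 7.581e+04 rad/s.
Step 3 — f₀ = ω₀/(2π) = 1.207e+04 Hz.
Step 4 — Series Q: Q = ω₀L/R = 7.581e+04·0.0145/23.4 = 46.98.
Step 5 — 3dB bandwidth: Δω = ω₀/Q = 1614 rad/s; BW = Δω/(2π) = 256.8 Hz.

(a) f₀ = 1.207e+04 Hz  (b) Q = 46.98  (c) BW = 256.8 Hz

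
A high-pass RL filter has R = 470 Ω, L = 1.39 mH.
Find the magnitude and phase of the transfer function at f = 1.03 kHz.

Step 1 — Angular frequency: ω = 2π·1030 = 6472 rad/s.
Step 2 — Transfer function: H(jω) = jωL/(R + jωL).
Step 3 — Numerator jωL = j·8.996; denominator R + jωL = 470 + j8.996.
Step 4 — H = 0.0003662 + j0.01913.
Step 5 — Magnitude: |H| = 0.01914 (-34.4 dB); phase: φ = 88.9°.

|H| = 0.01914 (-34.4 dB), φ = 88.9°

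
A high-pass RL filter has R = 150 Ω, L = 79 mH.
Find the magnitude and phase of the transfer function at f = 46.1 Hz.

Step 1 — Angular frequency: ω = 2π·46.1 = 289.7 rad/s.
Step 2 — Transfer function: H(jω) = jωL/(R + jωL).
Step 3 — Numerator jωL = j·22.88; denominator R + jωL = 150 + j22.88.
Step 4 — H = 0.02274 + j0.1491.
Step 5 — Magnitude: |H| = 0.1508 (-16.4 dB); phase: φ = 81.3°.

|H| = 0.1508 (-16.4 dB), φ = 81.3°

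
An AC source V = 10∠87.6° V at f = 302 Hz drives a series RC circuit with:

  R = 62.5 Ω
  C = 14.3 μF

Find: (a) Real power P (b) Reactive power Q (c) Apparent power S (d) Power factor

Step 1 — Angular frequency: ω = 2π·f = 2π·302 = 1898 rad/s.
Step 2 — Component impedances:
  R: Z = R = 62.5 Ω
  C: Z = 1/(jωC) = -j/(ω·C) = 0 - j36.85 Ω
Step 3 — Series combination: Z_total = R + C = 62.5 - j36.85 Ω = 72.56∠-30.5° Ω.
Step 4 — Source phasor: V = 10∠87.6° V = 0.4188 + j9.991 V.
Step 5 — Current: I = V / Z = -0.06497 + j0.1215 A = 0.1378∠118.1° A.
Step 6 — Complex power: S = V·I* = 1.187 - j0.7 VA.
Step 7 — Real power: P = Re(S) = 1.187 W.
Step 8 — Reactive power: Q = Im(S) = -0.7 VAR.
Step 9 — Apparent power: |S| = 1.378 VA.
Step 10 — Power factor: PF = P/|S| = 0.8614 (leading).

(a) P = 1.187 W  (b) Q = -0.7 VAR  (c) S = 1.378 VA  (d) PF = 0.8614 (leading)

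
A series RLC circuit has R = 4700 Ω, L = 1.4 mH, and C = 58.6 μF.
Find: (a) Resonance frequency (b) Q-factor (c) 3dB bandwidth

Step 1 — Resonance: ω₀ = 1/√(LC) = 1/√(0.0014·5.86e-05) = 3491 rad/s.
Step 2 — f₀ = ω₀/(2π) = 555.7 Hz.
Step 3 — Series Q: Q = ω₀L/R = 3491·0.0014/4700 = 0.00104.
Step 4 — Bandwidth: Δω = ω₀/Q = 3.357e+06 rad/s; BW = Δω/(2π) = 5.343e+05 Hz.

(a) f₀ = 555.7 Hz  (b) Q = 0.00104  (c) BW = 5.343e+05 Hz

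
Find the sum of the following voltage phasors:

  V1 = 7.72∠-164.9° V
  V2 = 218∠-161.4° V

Step 1 — Convert each phasor to rectangular form:
  V1 = 7.72·(cos(-164.9°) + j·sin(-164.9°)) = -7.453 - j2.011 V
  V2 = 218·(cos(-161.4°) + j·sin(-161.4°)) = -206.6 - j69.53 V
Step 2 — Sum components: V_total = -214.1 - j71.54 V.
Step 3 — Convert to polar: |V_total| = 225.7 V, ∠V_total = -161.5°.

V_total = 225.7∠-161.5° V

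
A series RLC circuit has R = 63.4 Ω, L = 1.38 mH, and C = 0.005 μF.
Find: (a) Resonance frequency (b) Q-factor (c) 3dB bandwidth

Step 1 — Resonance condition Im(Z)=0 gives ω₀ = 1/√(LC).
Step 2 — ω₀ = 1/√(0.00138·5e-09) = 3.807e+05 rad/s.
Step 3 — f₀ = ω₀/(2π) = 6.059e+04 Hz.
Step 4 — Series Q: Q = ω₀L/R = 3.807e+05·0.00138/63.4 = 8.286.
Step 5 — 3dB bandwidth: Δω = ω₀/Q = 4.594e+04 rad/s; BW = Δω/(2π) = 7312 Hz.

(a) f₀ = 6.059e+04 Hz  (b) Q = 8.286  (c) BW = 7312 Hz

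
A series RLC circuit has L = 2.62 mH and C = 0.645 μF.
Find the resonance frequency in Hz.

Step 1 — Resonance condition Im(Z)=0 gives ω₀ = 1/√(LC).
Step 2 — ω₀ = 1/√(0.00262·6.45e-07) = 2.433e+04 rad/s.
Step 3 — f₀ = ω₀/(2π) = 3872 Hz.

f₀ = 3872 Hz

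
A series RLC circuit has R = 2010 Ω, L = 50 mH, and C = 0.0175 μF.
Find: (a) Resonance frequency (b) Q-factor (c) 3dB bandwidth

Step 1 — Resonance: ω₀ = 1/√(LC) = 1/√(0.05·1.75e-08) = 3.381e+04 rad/s.
Step 2 — f₀ = ω₀/(2π) = 5380 Hz.
Step 3 — Series Q: Q = ω₀L/R = 3.381e+04·0.05/2010 = 0.8409.
Step 4 — Bandwidth: Δω = ω₀/Q = 4.02e+04 rad/s; BW = Δω/(2π) = 6398 Hz.

(a) f₀ = 5380 Hz  (b) Q = 0.8409  (c) BW = 6398 Hz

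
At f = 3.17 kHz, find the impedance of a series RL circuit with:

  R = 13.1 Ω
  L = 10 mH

Step 1 — Angular frequency: ω = 2π·f = 2π·3170 = 1.992e+04 rad/s.
Step 2 — Component impedances:
  R: Z = R = 13.1 Ω
  L: Z = jωL = j·1.992e+04·0.01 = 0 + j199.2 Ω
Step 3 — Series combination: Z_total = R + L = 13.1 + j199.2 Ω = 199.6∠86.2° Ω.

Z = 13.1 + j199.2 Ω = 199.6∠86.2° Ω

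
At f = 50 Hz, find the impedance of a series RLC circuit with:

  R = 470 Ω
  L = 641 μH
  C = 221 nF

Step 1 — Angular frequency: ω = 2π·f = 2π·50 = 314.2 rad/s.
Step 2 — Component impedances:
  R: Z = R = 470 Ω
  L: Z = jωL = j·314.2·0.000641 = 0 + j0.2014 Ω
  C: Z = 1/(jωC) = -j/(ω·C) = 0 - j1.44e+04 Ω
Step 3 — Series combination: Z_total = R + L + C = 470 - j1.44e+04 Ω = 1.441e+04∠-88.1° Ω.

Z = 470 - j1.44e+04 Ω = 1.441e+04∠-88.1° Ω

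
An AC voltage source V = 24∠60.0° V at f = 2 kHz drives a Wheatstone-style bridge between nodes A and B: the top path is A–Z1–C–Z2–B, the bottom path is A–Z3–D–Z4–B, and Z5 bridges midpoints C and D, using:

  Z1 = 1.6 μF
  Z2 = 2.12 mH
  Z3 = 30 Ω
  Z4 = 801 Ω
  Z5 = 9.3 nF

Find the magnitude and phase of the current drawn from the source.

Step 1 — Angular frequency: ω = 2π·f = 2π·2000 = 1.257e+04 rad/s.
Step 2 — Component impedances:
  Z1: Z = 1/(jωC) = -j/(ω·C) = 0 - j49.74 Ω
  Z2: Z = jωL = j·1.257e+04·0.00212 = 0 + j26.64 Ω
  Z3: Z = R = 30 Ω
  Z4: Z = R = 801 Ω
  Z5: Z = 1/(jωC) = -j/(ω·C) = 0 - j8557 Ω
Step 3 — Bridge requires nodal analysis (the Z5 bridge couples midpoints C and D, so the two paths cannot be reduced to a simple series/parallel combination). Setting node B to ground and injecting 1 A at node A, the 3-node admittance system at A, C, D solves to V_A = Z_AB = 0.627 - j22.8 Ω = 22.81∠-88.4° Ω.
Step 4 — Source phasor: V = 24∠60.0° V = 12 + j20.78 V.
Step 5 — Ohm's law: I = V / Z_total = (12 + j20.78) / (0.627 - j22.8) = -0.8965 + j0.551 A.
Step 6 — Convert to polar: |I| = 1.052 A, ∠I = 148.4°.

I = 1.052∠148.4° A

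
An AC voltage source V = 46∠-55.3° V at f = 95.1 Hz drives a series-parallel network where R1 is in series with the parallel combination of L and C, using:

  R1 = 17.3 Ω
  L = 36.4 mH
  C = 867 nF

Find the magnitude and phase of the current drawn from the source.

Step 1 — Angular frequency: ω = 2π·f = 2π·95.1 = 597.5 rad/s.
Step 2 — Component impedances:
  R1: Z = R = 17.3 Ω
  L: Z = jωL = j·597.5·0.0364 = 0 + j21.75 Ω
  C: Z = 1/(jωC) = -j/(ω·C) = 0 - j1930 Ω
Step 3 — Parallel branch: L || C = 1/(1/L + 1/C) = 0 + j22 Ω.
Step 4 — Series with R1: Z_total = R1 + (L || C) = 17.3 + j22 Ω = 27.99∠51.8° Ω.
Step 5 — Source phasor: V = 46∠-55.3° V = 26.19 - j37.82 V.
Step 6 — Ohm's law: I = V / Z_total = (26.19 - j37.82) / (17.3 + j22) = -0.4838 - j1.571 A.
Step 7 — Convert to polar: |I| = 1.644 A, ∠I = -107.1°.

I = 1.644∠-107.1° A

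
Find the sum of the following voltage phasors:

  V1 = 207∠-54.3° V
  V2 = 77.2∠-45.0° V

Step 1 — Convert each phasor to rectangular form:
  V1 = 207·(cos(-54.3°) + j·sin(-54.3°)) = 120.8 - j168.1 V
  V2 = 77.2·(cos(-45.0°) + j·sin(-45.0°)) = 54.59 - j54.59 V
Step 2 — Sum components: V_total = 175.4 - j222.7 V.
Step 3 — Convert to polar: |V_total| = 283.5 V, ∠V_total = -51.8°.

V_total = 283.5∠-51.8° V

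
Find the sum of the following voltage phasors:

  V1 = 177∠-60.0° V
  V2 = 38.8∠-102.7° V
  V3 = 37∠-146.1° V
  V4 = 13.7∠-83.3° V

Step 1 — Convert each phasor to rectangular form:
  V1 = 177·(cos(-60.0°) + j·sin(-60.0°)) = 88.5 - j153.3 V
  V2 = 38.8·(cos(-102.7°) + j·sin(-102.7°)) = -8.53 - j37.85 V
  V3 = 37·(cos(-146.1°) + j·sin(-146.1°)) = -30.71 - j20.64 V
  V4 = 13.7·(cos(-83.3°) + j·sin(-83.3°)) = 1.598 - j13.61 V
Step 2 — Sum components: V_total = 50.86 - j225.4 V.
Step 3 — Convert to polar: |V_total| = 231 V, ∠V_total = -77.3°.

V_total = 231∠-77.3° V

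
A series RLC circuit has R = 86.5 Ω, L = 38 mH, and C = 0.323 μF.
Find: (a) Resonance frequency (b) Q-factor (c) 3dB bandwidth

Step 1 — Resonance: ω₀ = 1/√(LC) = 1/√(0.038·3.23e-07) = 9026 rad/s.
Step 2 — f₀ = ω₀/(2π) = 1437 Hz.
Step 3 — Series Q: Q = ω₀L/R = 9026·0.038/86.5 = 3.965.
Step 4 — Bandwidth: Δω = ω₀/Q = 2276 rad/s; BW = Δω/(2π) = 362.3 Hz.

(a) f₀ = 1437 Hz  (b) Q = 3.965  (c) BW = 362.3 Hz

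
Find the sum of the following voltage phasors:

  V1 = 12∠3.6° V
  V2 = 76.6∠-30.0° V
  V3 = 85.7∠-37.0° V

Step 1 — Convert each phasor to rectangular form:
  V1 = 12·(cos(3.6°) + j·sin(3.6°)) = 11.98 + j0.7535 V
  V2 = 76.6·(cos(-30.0°) + j·sin(-30.0°)) = 66.34 - j38.3 V
  V3 = 85.7·(cos(-37.0°) + j·sin(-37.0°)) = 68.44 - j51.58 V
Step 2 — Sum components: V_total = 146.8 - j89.12 V.
Step 3 — Convert to polar: |V_total| = 171.7 V, ∠V_total = -31.3°.

V_total = 171.7∠-31.3° V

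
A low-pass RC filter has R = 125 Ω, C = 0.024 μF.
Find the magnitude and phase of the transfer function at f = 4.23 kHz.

Step 1 — Angular frequency: ω = 2π·4230 = 2.658e+04 rad/s.
Step 2 — Transfer function: H(jω) = 1/(1 + jωRC).
Step 3 — Denominator: 1 + jωRC = 1 + j·2.658e+04·125·2.4e-08 = 1 + j0.07973.
Step 4 — H = 0.9937 - j0.07923.
Step 5 — Magnitude: |H| = 0.9968 (-0.0 dB); phase: φ = -4.6°.

|H| = 0.9968 (-0.0 dB), φ = -4.6°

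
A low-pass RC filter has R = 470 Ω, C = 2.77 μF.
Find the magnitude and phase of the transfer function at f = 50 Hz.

Step 1 — Angular frequency: ω = 2π·50 = 314.2 rad/s.
Step 2 — Transfer function: H(jω) = 1/(1 + jωRC).
Step 3 — Denominator: 1 + jωRC = 1 + j·314.2·470·2.77e-06 = 1 + j0.409.
Step 4 — H = 0.8567 - j0.3504.
Step 5 — Magnitude: |H| = 0.9256 (-0.7 dB); phase: φ = -22.2°.

|H| = 0.9256 (-0.7 dB), φ = -22.2°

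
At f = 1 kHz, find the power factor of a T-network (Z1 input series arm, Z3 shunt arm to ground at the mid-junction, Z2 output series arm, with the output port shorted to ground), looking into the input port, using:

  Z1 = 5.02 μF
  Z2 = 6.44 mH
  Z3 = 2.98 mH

Step 1 — Angular frequency: ω = 2π·f = 2π·1000 = 6283 rad/s.
Step 2 — Component impedances:
  Z1: Z = 1/(jωC) = -j/(ω·C) = 0 - j31.7 Ω
  Z2: Z = jωL = j·6283·0.00644 = 0 + j40.46 Ω
  Z3: Z = jωL = j·6283·0.00298 = 0 + j18.72 Ω
Step 3 — With the output port shorted to ground, the output series arm Z2 runs from the junction to ground; the shunt arm Z3 also runs from the junction to ground. They appear in parallel: Z3 || Z2 = 0 + j12.8 Ω.
Step 4 — Series with input arm Z1: Z_in = Z1 + (Z3 || Z2) = 0 - j18.9 Ω = 18.9∠-90.0° Ω.
Step 5 — Power factor: PF = cos(φ) = Re(Z)/|Z| = 0/18.9 = 0.
Step 6 — Type: Im(Z) = -18.9 ⇒ leading (phase φ = -90.0°).

PF = 0 (leading, φ = -90.0°)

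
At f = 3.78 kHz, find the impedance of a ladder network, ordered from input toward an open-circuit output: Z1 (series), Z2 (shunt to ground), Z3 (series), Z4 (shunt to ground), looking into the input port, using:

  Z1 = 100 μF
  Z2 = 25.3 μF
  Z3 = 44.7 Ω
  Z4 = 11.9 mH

Step 1 — Angular frequency: ω = 2π·f = 2π·3780 = 2.375e+04 rad/s.
Step 2 — Component impedances:
  Z1: Z = 1/(jωC) = -j/(ω·C) = 0 - j0.421 Ω
  Z2: Z = 1/(jωC) = -j/(ω·C) = 0 - j1.664 Ω
  Z3: Z = R = 44.7 Ω
  Z4: Z = jωL = j·2.375e+04·0.0119 = 0 + j282.6 Ω
Step 3 — Ladder network (open output): work backward from the far end, alternating series and parallel combinations. Z_in = 0.00153 - j2.095 Ω = 2.095∠-90.0° Ω.

Z = 0.00153 - j2.095 Ω = 2.095∠-90.0° Ω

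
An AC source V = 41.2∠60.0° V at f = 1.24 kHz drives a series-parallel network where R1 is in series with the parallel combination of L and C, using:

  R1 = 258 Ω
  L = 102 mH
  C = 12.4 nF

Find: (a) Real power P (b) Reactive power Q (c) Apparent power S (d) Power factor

Step 1 — Angular frequency: ω = 2π·f = 2π·1240 = 7791 rad/s.
Step 2 — Component impedances:
  R1: Z = R = 258 Ω
  L: Z = jωL = j·7791·0.102 = 0 + j794.7 Ω
  C: Z = 1/(jωC) = -j/(ω·C) = 0 - j1.035e+04 Ω
Step 3 — Parallel branch: L || C = 1/(1/L + 1/C) = 0 + j860.8 Ω.
Step 4 — Series with R1: Z_total = R1 + (L || C) = 258 + j860.8 Ω = 898.6∠73.3° Ω.
Step 5 — Source phasor: V = 41.2∠60.0° V = 20.6 + j35.68 V.
Step 6 — Current: I = V / Z = 0.04462 - j0.01056 A = 0.04585∠-13.3° A.
Step 7 — Complex power: S = V·I* = 0.5423 + j1.809 VA.
Step 8 — Real power: P = Re(S) = 0.5423 W.
Step 9 — Reactive power: Q = Im(S) = 1.809 VAR.
Step 10 — Apparent power: |S| = 1.889 VA.
Step 11 — Power factor: PF = P/|S| = 0.2871 (lagging).

(a) P = 0.5423 W  (b) Q = 1.809 VAR  (c) S = 1.889 VA  (d) PF = 0.2871 (lagging)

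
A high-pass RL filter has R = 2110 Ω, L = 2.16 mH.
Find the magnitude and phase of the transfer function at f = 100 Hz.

Step 1 — Angular frequency: ω = 2π·100 = 628.3 rad/s.
Step 2 — Transfer function: H(jω) = jωL/(R + jωL).
Step 3 — Numerator jωL = j·1.357; denominator R + jωL = 2110 + j1.357.
Step 4 — H = 4.137e-07 + j0.0006432.
Step 5 — Magnitude: |H| = 0.0006432 (-63.8 dB); phase: φ = 90.0°.

|H| = 0.0006432 (-63.8 dB), φ = 90.0°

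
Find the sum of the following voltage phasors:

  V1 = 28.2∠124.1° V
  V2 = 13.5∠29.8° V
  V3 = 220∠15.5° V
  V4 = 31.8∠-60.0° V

Step 1 — Convert each phasor to rectangular form:
  V1 = 28.2·(cos(124.1°) + j·sin(124.1°)) = -15.81 + j23.35 V
  V2 = 13.5·(cos(29.8°) + j·sin(29.8°)) = 11.71 + j6.709 V
  V3 = 220·(cos(15.5°) + j·sin(15.5°)) = 212 + j58.79 V
  V4 = 31.8·(cos(-60.0°) + j·sin(-60.0°)) = 15.9 - j27.54 V
Step 2 — Sum components: V_total = 223.8 + j61.31 V.
Step 3 — Convert to polar: |V_total| = 232.1 V, ∠V_total = 15.3°.

V_total = 232.1∠15.3° V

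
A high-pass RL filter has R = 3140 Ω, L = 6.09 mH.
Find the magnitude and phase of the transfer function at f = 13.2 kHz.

Step 1 — Angular frequency: ω = 2π·1.32e+04 = 8.294e+04 rad/s.
Step 2 — Transfer function: H(jω) = jωL/(R + jωL).
Step 3 — Numerator jωL = j·505.1; denominator R + jωL = 3140 + j505.1.
Step 4 — H = 0.02522 + j0.1568.
Step 5 — Magnitude: |H| = 0.1588 (-16.0 dB); phase: φ = 80.9°.

|H| = 0.1588 (-16.0 dB), φ = 80.9°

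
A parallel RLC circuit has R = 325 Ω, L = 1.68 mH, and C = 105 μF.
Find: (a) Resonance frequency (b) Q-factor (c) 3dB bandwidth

Step 1 — Resonance: ω₀ = 1/√(LC) = 1/√(0.00168·0.000105) = 2381 rad/s.
Step 2 — f₀ = ω₀/(2π) = 378.9 Hz.
Step 3 — Parallel Q: Q = R/(ω₀L) = 325/(2381·0.00168) = 81.25.
Step 4 — Bandwidth: Δω = ω₀/Q = 29.3 rad/s; BW = Δω/(2π) = 4.664 Hz.

(a) f₀ = 378.9 Hz  (b) Q = 81.25  (c) BW = 4.664 Hz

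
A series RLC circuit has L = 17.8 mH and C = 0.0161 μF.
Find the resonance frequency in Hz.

Step 1 — Resonance condition Im(Z)=0 gives ω₀ = 1/√(LC).
Step 2 — ω₀ = 1/√(0.0178·1.61e-08) = 5.907e+04 rad/s.
Step 3 — f₀ = ω₀/(2π) = 9402 Hz.

f₀ = 9402 Hz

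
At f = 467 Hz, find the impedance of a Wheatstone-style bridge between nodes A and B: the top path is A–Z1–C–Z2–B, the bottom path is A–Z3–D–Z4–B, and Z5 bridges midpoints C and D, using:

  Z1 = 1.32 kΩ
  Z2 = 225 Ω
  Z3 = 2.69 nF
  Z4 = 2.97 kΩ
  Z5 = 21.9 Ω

Step 1 — Angular frequency: ω = 2π·f = 2π·467 = 2934 rad/s.
Step 2 — Component impedances:
  Z1: Z = R = 1320 Ω
  Z2: Z = R = 225 Ω
  Z3: Z = 1/(jωC) = -j/(ω·C) = 0 - j1.267e+05 Ω
  Z4: Z = R = 2970 Ω
  Z5: Z = R = 21.9 Ω
Step 3 — Bridge requires nodal analysis (the Z5 bridge couples midpoints C and D, so the two paths cannot be reduced to a simple series/parallel combination). Setting node B to ground and injecting 1 A at node A, the 3-node admittance system at A, C, D solves to V_A = Z_AB = 1529 - j13.78 Ω = 1529∠-0.5° Ω.

Z = 1529 - j13.78 Ω = 1529∠-0.5° Ω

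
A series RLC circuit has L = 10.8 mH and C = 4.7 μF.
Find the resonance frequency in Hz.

Step 1 — Resonance condition Im(Z)=0 gives ω₀ = 1/√(LC).
Step 2 — ω₀ = 1/√(0.0108·4.7e-06) = 4439 rad/s.
Step 3 — f₀ = ω₀/(2π) = 706.4 Hz.

f₀ = 706.4 Hz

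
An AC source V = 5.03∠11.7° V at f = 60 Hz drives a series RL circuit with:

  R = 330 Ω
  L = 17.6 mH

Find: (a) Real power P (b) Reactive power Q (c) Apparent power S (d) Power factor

Step 1 — Angular frequency: ω = 2π·f = 2π·60 = 377 rad/s.
Step 2 — Component impedances:
  R: Z = R = 330 Ω
  L: Z = jωL = j·377·0.0176 = 0 + j6.635 Ω
Step 3 — Series combination: Z_total = R + L = 330 + j6.635 Ω = 330.1∠1.2° Ω.
Step 4 — Source phasor: V = 5.03∠11.7° V = 4.925 + j1.02 V.
Step 5 — Current: I = V / Z = 0.01498 + j0.00279 A = 0.01524∠10.5° A.
Step 6 — Complex power: S = V·I* = 0.07664 + j0.001541 VA.
Step 7 — Real power: P = Re(S) = 0.07664 W.
Step 8 — Reactive power: Q = Im(S) = 0.001541 VAR.
Step 9 — Apparent power: |S| = 0.07665 VA.
Step 10 — Power factor: PF = P/|S| = 0.9998 (lagging).

(a) P = 0.07664 W  (b) Q = 0.001541 VAR  (c) S = 0.07665 VA  (d) PF = 0.9998 (lagging)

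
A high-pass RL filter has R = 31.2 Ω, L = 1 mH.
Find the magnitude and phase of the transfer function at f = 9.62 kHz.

Step 1 — Angular frequency: ω = 2π·9620 = 6.044e+04 rad/s.
Step 2 — Transfer function: H(jω) = jωL/(R + jωL).
Step 3 — Numerator jωL = j·60.44; denominator R + jωL = 31.2 + j60.44.
Step 4 — H = 0.7896 + j0.4076.
Step 5 — Magnitude: |H| = 0.8886 (-1.0 dB); phase: φ = 27.3°.

|H| = 0.8886 (-1.0 dB), φ = 27.3°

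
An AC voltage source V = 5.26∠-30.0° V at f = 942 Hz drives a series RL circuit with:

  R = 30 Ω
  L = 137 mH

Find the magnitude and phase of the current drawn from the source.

Step 1 — Angular frequency: ω = 2π·f = 2π·942 = 5919 rad/s.
Step 2 — Component impedances:
  R: Z = R = 30 Ω
  L: Z = jωL = j·5919·0.137 = 0 + j810.9 Ω
Step 3 — Series combination: Z_total = R + L = 30 + j810.9 Ω = 811.4∠87.9° Ω.
Step 4 — Source phasor: V = 5.26∠-30.0° V = 4.555 - j2.63 V.
Step 5 — Ohm's law: I = V / Z_total = (4.555 - j2.63) / (30 + j810.9) = -0.003031 - j0.00573 A.
Step 6 — Convert to polar: |I| = 0.006482 A, ∠I = -117.9°.

I = 0.006482∠-117.9° A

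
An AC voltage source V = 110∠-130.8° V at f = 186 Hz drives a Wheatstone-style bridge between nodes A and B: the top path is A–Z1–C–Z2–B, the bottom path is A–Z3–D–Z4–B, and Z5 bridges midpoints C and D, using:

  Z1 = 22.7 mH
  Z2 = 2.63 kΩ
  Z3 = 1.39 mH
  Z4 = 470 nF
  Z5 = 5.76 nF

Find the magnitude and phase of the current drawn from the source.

Step 1 — Angular frequency: ω = 2π·f = 2π·186 = 1169 rad/s.
Step 2 — Component impedances:
  Z1: Z = jωL = j·1169·0.0227 = 0 + j26.53 Ω
  Z2: Z = R = 2630 Ω
  Z3: Z = jωL = j·1169·0.00139 = 0 + j1.624 Ω
  Z4: Z = 1/(jωC) = -j/(ω·C) = 0 - j1821 Ω
  Z5: Z = 1/(jωC) = -j/(ω·C) = 0 - j1.486e+05 Ω
Step 3 — Bridge requires nodal analysis (the Z5 bridge couples midpoints C and D, so the two paths cannot be reduced to a simple series/parallel combination). Setting node B to ground and injecting 1 A at node A, the 3-node admittance system at A, C, D solves to V_A = Z_AB = 859 - j1234 Ω = 1503∠-55.1° Ω.
Step 4 — Source phasor: V = 110∠-130.8° V = -71.88 - j83.27 V.
Step 5 — Ohm's law: I = V / Z_total = (-71.88 - j83.27) / (859 - j1234) = 0.01813 - j0.0709 A.
Step 6 — Convert to polar: |I| = 0.07318 A, ∠I = -75.7°.

I = 0.07318∠-75.7° A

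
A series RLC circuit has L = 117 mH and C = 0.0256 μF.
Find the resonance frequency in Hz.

Step 1 — Resonance condition Im(Z)=0 gives ω₀ = 1/√(LC).
Step 2 — ω₀ = 1/√(0.117·2.56e-08) = 1.827e+04 rad/s.
Step 3 — f₀ = ω₀/(2π) = 2908 Hz.

f₀ = 2908 Hz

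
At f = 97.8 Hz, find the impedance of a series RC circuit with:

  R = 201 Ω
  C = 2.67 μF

Step 1 — Angular frequency: ω = 2π·f = 2π·97.8 = 614.5 rad/s.
Step 2 — Component impedances:
  R: Z = R = 201 Ω
  C: Z = 1/(jωC) = -j/(ω·C) = 0 - j609.5 Ω
Step 3 — Series combination: Z_total = R + C = 201 - j609.5 Ω = 641.8∠-71.7° Ω.

Z = 201 - j609.5 Ω = 641.8∠-71.7° Ω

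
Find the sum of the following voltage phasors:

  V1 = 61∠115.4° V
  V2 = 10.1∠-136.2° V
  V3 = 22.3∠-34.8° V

Step 1 — Convert each phasor to rectangular form:
  V1 = 61·(cos(115.4°) + j·sin(115.4°)) = -26.17 + j55.1 V
  V2 = 10.1·(cos(-136.2°) + j·sin(-136.2°)) = -7.29 - j6.991 V
  V3 = 22.3·(cos(-34.8°) + j·sin(-34.8°)) = 18.31 - j12.73 V
Step 2 — Sum components: V_total = -15.14 + j35.39 V.
Step 3 — Convert to polar: |V_total| = 38.49 V, ∠V_total = 113.2°.

V_total = 38.49∠113.2° V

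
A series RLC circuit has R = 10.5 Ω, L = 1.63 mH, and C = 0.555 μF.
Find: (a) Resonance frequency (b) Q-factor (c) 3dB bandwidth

Step 1 — Resonance condition Im(Z)=0 gives ω₀ = 1/√(LC).
Step 2 — ω₀ = 1/√(0.00163·5.55e-07) = 3.325e+04 rad/s.
Step 3 — f₀ = ω₀/(2π) = 5292 Hz.
Step 4 — Series Q: Q = ω₀L/R = 3.325e+04·0.00163/10.5 = 5.161.
Step 5 — 3dB bandwidth: Δω = ω₀/Q = 6442 rad/s; BW = Δω/(2π) = 1025 Hz.

(a) f₀ = 5292 Hz  (b) Q = 5.161  (c) BW = 1025 Hz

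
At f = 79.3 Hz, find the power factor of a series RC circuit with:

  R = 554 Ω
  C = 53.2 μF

Step 1 — Angular frequency: ω = 2π·f = 2π·79.3 = 498.3 rad/s.
Step 2 — Component impedances:
  R: Z = R = 554 Ω
  C: Z = 1/(jωC) = -j/(ω·C) = 0 - j37.73 Ω
Step 3 — Series combination: Z_total = R + C = 554 - j37.73 Ω = 555.3∠-3.9° Ω.
Step 4 — Power factor: PF = cos(φ) = Re(Z)/|Z| = 554/555.3 = 0.9977.
Step 5 — Type: Im(Z) = -37.73 ⇒ leading (phase φ = -3.9°).

PF = 0.9977 (leading, φ = -3.9°)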